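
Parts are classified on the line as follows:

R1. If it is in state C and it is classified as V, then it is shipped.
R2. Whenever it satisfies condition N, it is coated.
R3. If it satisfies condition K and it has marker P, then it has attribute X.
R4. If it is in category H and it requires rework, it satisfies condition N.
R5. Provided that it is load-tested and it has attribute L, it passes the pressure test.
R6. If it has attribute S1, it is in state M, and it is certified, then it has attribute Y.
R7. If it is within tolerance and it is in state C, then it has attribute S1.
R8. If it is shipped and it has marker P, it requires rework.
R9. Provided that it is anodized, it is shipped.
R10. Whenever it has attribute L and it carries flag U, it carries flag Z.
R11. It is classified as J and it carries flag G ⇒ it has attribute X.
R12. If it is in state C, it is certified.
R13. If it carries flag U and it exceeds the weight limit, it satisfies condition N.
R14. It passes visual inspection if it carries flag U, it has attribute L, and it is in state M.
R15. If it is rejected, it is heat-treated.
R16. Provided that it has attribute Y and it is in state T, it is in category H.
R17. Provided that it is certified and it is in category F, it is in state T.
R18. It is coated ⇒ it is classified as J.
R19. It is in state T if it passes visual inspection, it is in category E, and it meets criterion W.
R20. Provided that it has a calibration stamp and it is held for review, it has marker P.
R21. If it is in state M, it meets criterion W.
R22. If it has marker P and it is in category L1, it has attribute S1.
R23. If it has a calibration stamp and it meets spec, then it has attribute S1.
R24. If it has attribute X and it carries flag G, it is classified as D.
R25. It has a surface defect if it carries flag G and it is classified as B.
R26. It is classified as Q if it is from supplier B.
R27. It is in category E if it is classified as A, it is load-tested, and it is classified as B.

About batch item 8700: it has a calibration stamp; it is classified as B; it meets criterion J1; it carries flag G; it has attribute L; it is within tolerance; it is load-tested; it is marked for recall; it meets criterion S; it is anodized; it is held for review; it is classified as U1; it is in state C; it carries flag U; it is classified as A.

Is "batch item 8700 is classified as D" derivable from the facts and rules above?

Forward chaining from the given facts derives: passes the pressure test, has attribute S1, is shipped, carries flag Z, is certified, has marker P, has a surface defect, is in category E, requires rework.
The only rule concluding "it is classified as D" is R24, which needs "it has attribute X"; that is never established.

No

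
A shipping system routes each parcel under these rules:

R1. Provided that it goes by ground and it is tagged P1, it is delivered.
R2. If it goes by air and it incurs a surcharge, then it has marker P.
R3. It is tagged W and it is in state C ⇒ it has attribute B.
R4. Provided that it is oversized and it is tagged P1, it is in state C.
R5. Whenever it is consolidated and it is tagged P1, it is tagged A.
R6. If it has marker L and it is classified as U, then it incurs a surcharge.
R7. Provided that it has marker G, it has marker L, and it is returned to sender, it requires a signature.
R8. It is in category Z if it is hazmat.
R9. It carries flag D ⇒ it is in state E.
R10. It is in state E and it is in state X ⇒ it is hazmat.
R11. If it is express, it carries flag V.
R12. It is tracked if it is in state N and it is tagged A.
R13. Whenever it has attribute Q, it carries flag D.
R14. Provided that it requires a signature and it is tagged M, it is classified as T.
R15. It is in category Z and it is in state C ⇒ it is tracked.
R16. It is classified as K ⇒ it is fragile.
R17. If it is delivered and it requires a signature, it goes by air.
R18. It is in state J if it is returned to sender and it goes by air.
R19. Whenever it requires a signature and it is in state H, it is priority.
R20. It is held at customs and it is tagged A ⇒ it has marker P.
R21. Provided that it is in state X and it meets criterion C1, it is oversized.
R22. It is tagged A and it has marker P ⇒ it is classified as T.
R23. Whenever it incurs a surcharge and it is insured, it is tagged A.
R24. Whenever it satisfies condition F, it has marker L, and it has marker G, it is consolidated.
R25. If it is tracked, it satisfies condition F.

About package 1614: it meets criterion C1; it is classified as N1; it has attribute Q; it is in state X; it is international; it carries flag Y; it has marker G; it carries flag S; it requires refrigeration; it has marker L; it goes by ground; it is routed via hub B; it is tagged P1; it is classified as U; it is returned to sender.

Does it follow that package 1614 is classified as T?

Yes

By R1 (it goes by ground, it is tagged P1): it is delivered.
By R6 (it has marker L, it is classified as U): it incurs a surcharge.
By R7 (it has marker G, it has marker L, it is returned to sender): it requires a signature.
By R13 (it has attribute Q): it carries flag D.
By R17 (it is delivered, it requires a signature): it goes by air.
By R21 (it is in state X, it meets criterion C1): it is oversized.
By R2 (it goes by air, it incurs a surcharge): it has marker P.
By R4 (it is oversized, it is tagged P1): it is in state C.
By R9 (it carries flag D): it is in state E.
By R10 (it is in state E, it is in state X): it is hazmat.
By R8 (it is hazmat): it is in category Z.
By R15 (it is in category Z, it is in state C): it is tracked.
By R25 (it is tracked): it satisfies condition F.
By R24 (it satisfies condition F, it has marker L, it has marker G): it is consolidated.
By R5 (it is consolidated, it is tagged P1): it is tagged A.
By R22 (it is tagged A, it has marker P): it is classified as T.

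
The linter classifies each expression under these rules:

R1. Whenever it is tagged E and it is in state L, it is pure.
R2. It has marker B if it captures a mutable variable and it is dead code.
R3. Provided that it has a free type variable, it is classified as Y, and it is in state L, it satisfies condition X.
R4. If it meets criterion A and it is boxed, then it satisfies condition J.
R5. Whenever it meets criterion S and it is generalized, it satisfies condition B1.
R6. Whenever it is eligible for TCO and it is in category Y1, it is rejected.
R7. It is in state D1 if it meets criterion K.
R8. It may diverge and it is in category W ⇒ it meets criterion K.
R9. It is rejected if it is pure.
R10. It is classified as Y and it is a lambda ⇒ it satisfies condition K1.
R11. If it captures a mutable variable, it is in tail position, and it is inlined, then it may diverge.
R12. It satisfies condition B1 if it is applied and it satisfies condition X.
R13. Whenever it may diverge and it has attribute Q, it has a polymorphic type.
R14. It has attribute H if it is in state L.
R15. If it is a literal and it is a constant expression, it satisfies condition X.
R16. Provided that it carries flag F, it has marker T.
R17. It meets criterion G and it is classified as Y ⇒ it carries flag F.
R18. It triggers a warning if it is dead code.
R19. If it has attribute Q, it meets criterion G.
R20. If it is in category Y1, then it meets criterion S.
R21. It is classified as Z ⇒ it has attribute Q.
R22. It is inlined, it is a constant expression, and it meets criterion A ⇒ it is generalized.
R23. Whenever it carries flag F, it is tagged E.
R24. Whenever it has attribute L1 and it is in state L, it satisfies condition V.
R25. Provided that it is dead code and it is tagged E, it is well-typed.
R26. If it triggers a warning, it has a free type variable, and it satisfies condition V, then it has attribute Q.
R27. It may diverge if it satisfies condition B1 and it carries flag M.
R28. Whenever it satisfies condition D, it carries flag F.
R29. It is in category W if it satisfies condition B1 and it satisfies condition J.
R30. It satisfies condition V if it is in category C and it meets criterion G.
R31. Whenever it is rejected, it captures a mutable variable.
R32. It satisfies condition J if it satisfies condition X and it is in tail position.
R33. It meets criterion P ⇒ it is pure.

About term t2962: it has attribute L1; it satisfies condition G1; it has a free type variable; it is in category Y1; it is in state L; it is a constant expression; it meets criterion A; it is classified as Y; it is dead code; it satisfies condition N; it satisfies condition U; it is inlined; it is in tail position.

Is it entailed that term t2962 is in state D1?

By R3 (it has a free type variable, it is classified as Y, it is in state L): it satisfies condition X.
By R18 (it is dead code): it triggers a warning.
By R20 (it is in category Y1): it meets criterion S.
By R22 (it is inlined, it is a constant expression, it meets criterion A): it is generalized.
By R24 (it has attribute L1, it is in state L): it satisfies condition V.
By R26 (it triggers a warning, it has a free type variable, it satisfies condition V): it has attribute Q.
By R32 (it satisfies condition X, it is in tail position): it satisfies condition J.
By R5 (it meets criterion S, it is generalized): it satisfies condition B1.
By R19 (it has attribute Q): it meets criterion G.
By R29 (it satisfies condition B1, it satisfies condition J): it is in category W.
By R17 (it meets criterion G, it is classified as Y): it carries flag F.
By R23 (it carries flag F): it is tagged E.
By R1 (it is tagged E, it is in state L): it is pure.
By R9 (it is pure): it is rejected.
By R31 (it is rejected): it captures a mutable variable.
By R11 (it captures a mutable variable, it is in tail position, it is inlined): it may diverge.
By R8 (it may diverge, it is in category W): it meets criterion K.
By R7 (it meets criterion K): it is in state D1.

Yes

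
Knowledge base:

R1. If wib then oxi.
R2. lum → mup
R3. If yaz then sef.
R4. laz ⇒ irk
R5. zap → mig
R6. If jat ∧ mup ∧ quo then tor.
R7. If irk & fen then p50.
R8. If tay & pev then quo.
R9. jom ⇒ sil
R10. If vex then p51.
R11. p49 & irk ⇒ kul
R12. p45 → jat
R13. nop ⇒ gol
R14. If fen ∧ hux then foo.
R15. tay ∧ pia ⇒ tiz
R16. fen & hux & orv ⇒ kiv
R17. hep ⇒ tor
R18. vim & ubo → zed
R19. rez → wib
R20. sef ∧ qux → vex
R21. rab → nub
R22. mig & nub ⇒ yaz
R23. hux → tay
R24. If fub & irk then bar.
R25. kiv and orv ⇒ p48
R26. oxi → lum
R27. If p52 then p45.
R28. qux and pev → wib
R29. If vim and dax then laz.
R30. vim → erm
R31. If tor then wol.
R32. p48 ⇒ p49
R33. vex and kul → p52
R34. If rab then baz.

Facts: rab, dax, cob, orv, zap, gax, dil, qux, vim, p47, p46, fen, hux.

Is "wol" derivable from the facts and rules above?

Forward chaining from the given facts derives: mig, foo, kiv, nub, yaz, tay, p48, laz, erm, p49, baz, sef, irk, p50, kul, vex, p52, p51, p45, jat.
The only rule concluding wol is R31, which needs tor; that is never established.

No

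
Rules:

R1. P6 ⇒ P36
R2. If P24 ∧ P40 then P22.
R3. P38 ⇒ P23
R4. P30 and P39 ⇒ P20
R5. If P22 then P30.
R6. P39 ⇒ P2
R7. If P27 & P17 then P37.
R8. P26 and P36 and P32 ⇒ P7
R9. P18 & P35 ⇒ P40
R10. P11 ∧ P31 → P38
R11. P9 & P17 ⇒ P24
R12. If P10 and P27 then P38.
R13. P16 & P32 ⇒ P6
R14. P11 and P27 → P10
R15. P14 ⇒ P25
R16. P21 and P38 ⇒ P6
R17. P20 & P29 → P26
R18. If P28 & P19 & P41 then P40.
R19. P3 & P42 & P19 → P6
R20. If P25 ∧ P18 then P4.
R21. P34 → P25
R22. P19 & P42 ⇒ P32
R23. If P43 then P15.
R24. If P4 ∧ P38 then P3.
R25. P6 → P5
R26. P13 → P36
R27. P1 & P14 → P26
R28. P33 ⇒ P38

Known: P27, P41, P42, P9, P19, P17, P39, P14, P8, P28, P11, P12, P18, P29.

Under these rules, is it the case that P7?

Yes

P24  (by R11: P9, P17)
P10  (by R14: P11, P27)
P25  (by R15: P14)
P40  (by R18: P28, P19, P41)
P4  (by R20: P25, P18)
P32  (by R22: P19, P42)
P22  (by R2: P24, P40)
P30  (by R5: P22)
P38  (by R12: P10, P27)
P3  (by R24: P4, P38)
P20  (by R4: P30, P39)
P26  (by R17: P20, P29)
P6  (by R19: P3, P42, P19)
P36  (by R1: P6)
P7  (by R8: P26, P36, P32)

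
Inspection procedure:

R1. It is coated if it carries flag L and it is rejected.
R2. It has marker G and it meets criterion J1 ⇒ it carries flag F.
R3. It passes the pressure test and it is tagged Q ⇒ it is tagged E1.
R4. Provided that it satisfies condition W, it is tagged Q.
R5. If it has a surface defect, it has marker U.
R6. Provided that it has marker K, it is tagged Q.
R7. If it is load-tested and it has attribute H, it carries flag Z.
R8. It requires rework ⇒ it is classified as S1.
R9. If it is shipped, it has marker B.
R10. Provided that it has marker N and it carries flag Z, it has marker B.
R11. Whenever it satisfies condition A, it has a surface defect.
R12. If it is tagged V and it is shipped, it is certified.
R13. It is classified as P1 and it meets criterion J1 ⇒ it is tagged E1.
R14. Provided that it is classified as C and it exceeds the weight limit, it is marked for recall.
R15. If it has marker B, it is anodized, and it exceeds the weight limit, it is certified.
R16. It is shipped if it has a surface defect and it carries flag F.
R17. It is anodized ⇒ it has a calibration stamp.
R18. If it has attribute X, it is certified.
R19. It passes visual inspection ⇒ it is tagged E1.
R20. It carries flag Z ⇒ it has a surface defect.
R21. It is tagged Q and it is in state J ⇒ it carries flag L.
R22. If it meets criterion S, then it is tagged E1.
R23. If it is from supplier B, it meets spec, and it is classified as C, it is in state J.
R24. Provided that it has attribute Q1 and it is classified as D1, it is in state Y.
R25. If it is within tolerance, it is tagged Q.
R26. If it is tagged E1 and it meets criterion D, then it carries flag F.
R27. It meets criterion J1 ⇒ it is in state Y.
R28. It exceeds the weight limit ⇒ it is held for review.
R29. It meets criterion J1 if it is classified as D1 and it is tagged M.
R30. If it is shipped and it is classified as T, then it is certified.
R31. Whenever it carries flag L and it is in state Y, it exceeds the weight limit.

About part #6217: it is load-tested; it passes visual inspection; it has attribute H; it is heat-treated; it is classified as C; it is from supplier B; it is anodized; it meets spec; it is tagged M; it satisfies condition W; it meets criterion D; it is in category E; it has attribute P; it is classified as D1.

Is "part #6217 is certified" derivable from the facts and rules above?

By R4 (it satisfies condition W): it is tagged Q.
By R7 (it is load-tested, it has attribute H): it carries flag Z.
By R19 (it passes visual inspection): it is tagged E1.
By R20 (it carries flag Z): it has a surface defect.
By R23 (it is from supplier B, it meets spec, it is classified as C): it is in state J.
By R26 (it is tagged E1, it meets criterion D): it carries flag F.
By R29 (it is classified as D1, it is tagged M): it meets criterion J1.
By R16 (it has a surface defect, it carries flag F): it is shipped.
By R21 (it is tagged Q, it is in state J): it carries flag L.
By R27 (it meets criterion J1): it is in state Y.
By R31 (it carries flag L, it is in state Y): it exceeds the weight limit.
By R9 (it is shipped): it has marker B.
By R15 (it has marker B, it is anodized, it exceeds the weight limit): it is certified.

Yes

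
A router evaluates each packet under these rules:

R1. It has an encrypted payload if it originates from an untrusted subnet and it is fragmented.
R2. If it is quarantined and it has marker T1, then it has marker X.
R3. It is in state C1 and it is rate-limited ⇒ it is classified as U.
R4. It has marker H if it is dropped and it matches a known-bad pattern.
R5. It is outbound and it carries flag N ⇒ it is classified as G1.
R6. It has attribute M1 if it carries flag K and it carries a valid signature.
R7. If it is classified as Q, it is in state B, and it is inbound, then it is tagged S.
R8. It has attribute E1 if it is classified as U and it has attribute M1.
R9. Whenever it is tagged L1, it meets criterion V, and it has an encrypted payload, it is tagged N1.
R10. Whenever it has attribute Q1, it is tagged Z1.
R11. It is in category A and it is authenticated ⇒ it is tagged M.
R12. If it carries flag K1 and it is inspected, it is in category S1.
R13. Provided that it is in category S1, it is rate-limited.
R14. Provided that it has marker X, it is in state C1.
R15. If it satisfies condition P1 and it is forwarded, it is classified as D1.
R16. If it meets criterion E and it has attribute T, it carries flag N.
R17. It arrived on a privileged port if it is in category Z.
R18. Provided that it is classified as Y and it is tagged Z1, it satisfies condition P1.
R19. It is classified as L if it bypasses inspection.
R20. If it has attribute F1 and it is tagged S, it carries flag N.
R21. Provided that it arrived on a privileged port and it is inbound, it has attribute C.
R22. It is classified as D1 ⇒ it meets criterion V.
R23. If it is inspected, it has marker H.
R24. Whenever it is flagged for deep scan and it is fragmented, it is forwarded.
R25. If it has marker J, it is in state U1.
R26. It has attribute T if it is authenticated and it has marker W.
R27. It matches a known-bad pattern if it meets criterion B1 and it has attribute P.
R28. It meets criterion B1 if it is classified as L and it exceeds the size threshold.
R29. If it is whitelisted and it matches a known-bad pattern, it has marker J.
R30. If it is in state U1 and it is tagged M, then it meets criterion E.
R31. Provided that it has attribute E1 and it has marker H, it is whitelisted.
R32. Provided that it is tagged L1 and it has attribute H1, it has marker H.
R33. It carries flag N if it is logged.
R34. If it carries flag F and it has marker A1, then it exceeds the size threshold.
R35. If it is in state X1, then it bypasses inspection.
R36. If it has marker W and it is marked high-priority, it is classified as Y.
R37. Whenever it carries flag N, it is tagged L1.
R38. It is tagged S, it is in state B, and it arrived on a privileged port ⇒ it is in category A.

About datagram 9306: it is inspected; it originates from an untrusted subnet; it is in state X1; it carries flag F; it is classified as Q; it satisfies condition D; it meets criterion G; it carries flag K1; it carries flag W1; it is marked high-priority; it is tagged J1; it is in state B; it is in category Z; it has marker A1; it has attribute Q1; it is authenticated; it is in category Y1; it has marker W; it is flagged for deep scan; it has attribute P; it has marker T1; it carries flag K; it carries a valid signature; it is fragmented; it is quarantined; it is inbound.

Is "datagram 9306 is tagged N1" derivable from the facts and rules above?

By R1 (it originates from an untrusted subnet, it is fragmented): it has an encrypted payload.
By R2 (it is quarantined, it has marker T1): it has marker X.
By R6 (it carries flag K, it carries a valid signature): it has attribute M1.
By R7 (it is classified as Q, it is in state B, it is inbound): it is tagged S.
By R10 (it has attribute Q1): it is tagged Z1.
By R12 (it carries flag K1, it is inspected): it is in category S1.
By R13 (it is in category S1): it is rate-limited.
By R14 (it has marker X): it is in state C1.
By R17 (it is in category Z): it arrived on a privileged port.
By R23 (it is inspected): it has marker H.
By R24 (it is flagged for deep scan, it is fragmented): it is forwarded.
By R26 (it is authenticated, it has marker W): it has attribute T.
By R34 (it carries flag F, it has marker A1): it exceeds the size threshold.
By R35 (it is in state X1): it bypasses inspection.
By R36 (it has marker W, it is marked high-priority): it is classified as Y.
By R38 (it is tagged S, it is in state B, it arrived on a privileged port): it is in category A.
By R3 (it is in state C1, it is rate-limited): it is classified as U.
By R8 (it is classified as U, it has attribute M1): it has attribute E1.
By R11 (it is in category A, it is authenticated): it is tagged M.
By R18 (it is classified as Y, it is tagged Z1): it satisfies condition P1.
By R19 (it bypasses inspection): it is classified as L.
By R28 (it is classified as L, it exceeds the size threshold): it meets criterion B1.
By R31 (it has attribute E1, it has marker H): it is whitelisted.
By R15 (it satisfies condition P1, it is forwarded): it is classified as D1.
By R22 (it is classified as D1): it meets criterion V.
By R27 (it meets criterion B1, it has attribute P): it matches a known-bad pattern.
By R29 (it is whitelisted, it matches a known-bad pattern): it has marker J.
By R25 (it has marker J): it is in state U1.
By R30 (it is in state U1, it is tagged M): it meets criterion E.
By R16 (it meets criterion E, it has attribute T): it carries flag N.
By R37 (it carries flag N): it is tagged L1.
By R9 (it is tagged L1, it meets criterion V, it has an encrypted payload): it is tagged N1.

Yes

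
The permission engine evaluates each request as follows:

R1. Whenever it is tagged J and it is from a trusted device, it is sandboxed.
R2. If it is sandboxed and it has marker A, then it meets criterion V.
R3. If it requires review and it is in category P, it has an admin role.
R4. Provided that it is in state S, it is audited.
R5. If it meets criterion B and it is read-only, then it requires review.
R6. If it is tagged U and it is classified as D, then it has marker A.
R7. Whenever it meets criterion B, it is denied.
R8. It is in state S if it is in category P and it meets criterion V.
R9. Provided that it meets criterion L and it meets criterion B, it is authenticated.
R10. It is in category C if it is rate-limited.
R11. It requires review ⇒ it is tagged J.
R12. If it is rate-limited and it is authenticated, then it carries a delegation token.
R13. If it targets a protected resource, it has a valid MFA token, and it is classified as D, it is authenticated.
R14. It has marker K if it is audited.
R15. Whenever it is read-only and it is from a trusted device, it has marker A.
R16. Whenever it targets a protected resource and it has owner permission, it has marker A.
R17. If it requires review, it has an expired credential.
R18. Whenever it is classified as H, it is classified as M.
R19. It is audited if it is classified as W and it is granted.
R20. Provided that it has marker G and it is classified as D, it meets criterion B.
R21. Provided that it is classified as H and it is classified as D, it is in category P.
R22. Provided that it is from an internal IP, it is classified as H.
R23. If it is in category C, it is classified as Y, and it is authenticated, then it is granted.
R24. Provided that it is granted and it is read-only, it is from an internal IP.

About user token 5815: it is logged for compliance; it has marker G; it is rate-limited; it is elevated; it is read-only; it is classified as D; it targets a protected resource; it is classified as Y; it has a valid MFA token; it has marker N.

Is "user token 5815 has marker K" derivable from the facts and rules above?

Forward chaining from the given facts derives: is in category C, is authenticated, meets criterion B, is granted, is from an internal IP, requires review, is denied, is tagged J, carries a delegation token, has an expired credential, is classified as H, is classified as M, is in category P, has an admin role.
The only rule concluding "it has marker K" is R14, which needs "it is audited"; that is never established.

No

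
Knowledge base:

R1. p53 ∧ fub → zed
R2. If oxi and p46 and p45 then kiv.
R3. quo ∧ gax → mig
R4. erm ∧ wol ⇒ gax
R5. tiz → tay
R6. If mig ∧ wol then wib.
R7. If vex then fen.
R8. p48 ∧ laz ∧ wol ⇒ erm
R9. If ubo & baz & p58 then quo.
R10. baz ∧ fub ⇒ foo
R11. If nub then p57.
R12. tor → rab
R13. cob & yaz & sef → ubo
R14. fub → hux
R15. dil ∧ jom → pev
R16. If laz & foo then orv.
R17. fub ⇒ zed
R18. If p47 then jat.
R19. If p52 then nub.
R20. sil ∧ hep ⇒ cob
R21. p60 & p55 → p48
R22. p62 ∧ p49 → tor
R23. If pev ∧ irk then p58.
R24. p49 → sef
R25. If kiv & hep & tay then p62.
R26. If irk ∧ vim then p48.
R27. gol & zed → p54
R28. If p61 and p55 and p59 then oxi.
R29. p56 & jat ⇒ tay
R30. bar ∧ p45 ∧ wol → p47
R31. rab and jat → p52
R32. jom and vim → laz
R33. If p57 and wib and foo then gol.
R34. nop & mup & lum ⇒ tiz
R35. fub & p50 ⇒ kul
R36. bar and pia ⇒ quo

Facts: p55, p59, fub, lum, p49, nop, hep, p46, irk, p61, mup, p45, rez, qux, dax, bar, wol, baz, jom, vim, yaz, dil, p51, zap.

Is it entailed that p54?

Forward chaining from the given facts derives: foo, hux, pev, zed, p58, sef, p48, oxi, p47, laz, tiz, kiv, tay, erm, orv, jat, p62, gax, tor, rab, p52, nub, p57.
The only rule concluding p54 is R27, which needs gol; that is never established.

No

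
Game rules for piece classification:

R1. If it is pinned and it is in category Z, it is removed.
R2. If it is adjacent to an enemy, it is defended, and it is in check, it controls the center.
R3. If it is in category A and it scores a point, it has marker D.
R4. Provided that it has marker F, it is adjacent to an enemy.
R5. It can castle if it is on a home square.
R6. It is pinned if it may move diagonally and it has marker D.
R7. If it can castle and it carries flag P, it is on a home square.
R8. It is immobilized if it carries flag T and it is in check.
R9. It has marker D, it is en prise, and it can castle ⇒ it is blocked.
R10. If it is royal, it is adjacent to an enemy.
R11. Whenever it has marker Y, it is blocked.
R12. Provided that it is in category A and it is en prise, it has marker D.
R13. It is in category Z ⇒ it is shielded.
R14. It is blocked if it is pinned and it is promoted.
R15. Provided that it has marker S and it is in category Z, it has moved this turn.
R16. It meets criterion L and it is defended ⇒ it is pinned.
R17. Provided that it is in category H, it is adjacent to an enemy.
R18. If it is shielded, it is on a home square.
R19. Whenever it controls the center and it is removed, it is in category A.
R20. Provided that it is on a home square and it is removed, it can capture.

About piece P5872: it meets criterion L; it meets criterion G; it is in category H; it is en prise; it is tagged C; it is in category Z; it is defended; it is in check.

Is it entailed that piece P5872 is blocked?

By R13 (it is in category Z): it is shielded.
By R16 (it meets criterion L, it is defended): it is pinned.
By R17 (it is in category H): it is adjacent to an enemy.
By R18 (it is shielded): it is on a home square.
By R1 (it is pinned, it is in category Z): it is removed.
By R2 (it is adjacent to an enemy, it is defended, it is in check): it controls the center.
By R5 (it is on a home square): it can castle.
By R19 (it controls the center, it is removed): it is in category A.
By R12 (it is in category A, it is en prise): it has marker D.
By R9 (it has marker D, it is en prise, it can castle): it is blocked.

Yes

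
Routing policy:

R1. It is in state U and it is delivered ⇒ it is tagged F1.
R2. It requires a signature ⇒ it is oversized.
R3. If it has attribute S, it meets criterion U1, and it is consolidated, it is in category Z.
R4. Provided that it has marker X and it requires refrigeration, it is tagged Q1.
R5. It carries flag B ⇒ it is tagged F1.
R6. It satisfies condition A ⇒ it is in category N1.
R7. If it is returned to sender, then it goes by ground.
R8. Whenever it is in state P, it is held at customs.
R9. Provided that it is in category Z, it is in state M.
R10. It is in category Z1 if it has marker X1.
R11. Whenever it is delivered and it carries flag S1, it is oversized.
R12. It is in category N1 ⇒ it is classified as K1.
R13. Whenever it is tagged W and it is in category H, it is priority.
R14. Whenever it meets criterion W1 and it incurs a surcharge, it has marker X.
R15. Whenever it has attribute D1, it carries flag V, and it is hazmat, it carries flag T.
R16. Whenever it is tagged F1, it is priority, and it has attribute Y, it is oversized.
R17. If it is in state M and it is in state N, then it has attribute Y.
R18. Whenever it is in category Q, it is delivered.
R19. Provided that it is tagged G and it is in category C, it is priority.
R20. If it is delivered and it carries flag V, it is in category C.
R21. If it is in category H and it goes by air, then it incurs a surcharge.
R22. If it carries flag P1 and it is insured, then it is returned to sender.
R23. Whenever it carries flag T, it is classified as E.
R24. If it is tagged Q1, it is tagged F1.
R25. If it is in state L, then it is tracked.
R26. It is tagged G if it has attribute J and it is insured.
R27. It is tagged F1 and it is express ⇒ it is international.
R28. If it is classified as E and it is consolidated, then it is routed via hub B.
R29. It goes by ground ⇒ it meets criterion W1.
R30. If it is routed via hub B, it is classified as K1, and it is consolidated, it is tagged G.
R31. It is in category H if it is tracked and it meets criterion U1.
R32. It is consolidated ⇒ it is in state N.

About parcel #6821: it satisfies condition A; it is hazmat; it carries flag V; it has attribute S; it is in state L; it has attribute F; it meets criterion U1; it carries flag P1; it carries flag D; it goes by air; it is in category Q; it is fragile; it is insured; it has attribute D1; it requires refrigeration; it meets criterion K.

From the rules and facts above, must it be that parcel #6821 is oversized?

Forward chaining from the given facts derives: is in category N1, is classified as K1, carries flag T, is delivered, is in category C, is returned to sender, is classified as E, is tracked, is in category H, goes by ground, incurs a surcharge, meets criterion W1, has marker X, is tagged Q1, is tagged F1.
Rules concluding "it is oversized": R2 needs "it requires a signature"; R11 needs "it carries flag S1"; R16 needs "it is priority" — none of these are established.

No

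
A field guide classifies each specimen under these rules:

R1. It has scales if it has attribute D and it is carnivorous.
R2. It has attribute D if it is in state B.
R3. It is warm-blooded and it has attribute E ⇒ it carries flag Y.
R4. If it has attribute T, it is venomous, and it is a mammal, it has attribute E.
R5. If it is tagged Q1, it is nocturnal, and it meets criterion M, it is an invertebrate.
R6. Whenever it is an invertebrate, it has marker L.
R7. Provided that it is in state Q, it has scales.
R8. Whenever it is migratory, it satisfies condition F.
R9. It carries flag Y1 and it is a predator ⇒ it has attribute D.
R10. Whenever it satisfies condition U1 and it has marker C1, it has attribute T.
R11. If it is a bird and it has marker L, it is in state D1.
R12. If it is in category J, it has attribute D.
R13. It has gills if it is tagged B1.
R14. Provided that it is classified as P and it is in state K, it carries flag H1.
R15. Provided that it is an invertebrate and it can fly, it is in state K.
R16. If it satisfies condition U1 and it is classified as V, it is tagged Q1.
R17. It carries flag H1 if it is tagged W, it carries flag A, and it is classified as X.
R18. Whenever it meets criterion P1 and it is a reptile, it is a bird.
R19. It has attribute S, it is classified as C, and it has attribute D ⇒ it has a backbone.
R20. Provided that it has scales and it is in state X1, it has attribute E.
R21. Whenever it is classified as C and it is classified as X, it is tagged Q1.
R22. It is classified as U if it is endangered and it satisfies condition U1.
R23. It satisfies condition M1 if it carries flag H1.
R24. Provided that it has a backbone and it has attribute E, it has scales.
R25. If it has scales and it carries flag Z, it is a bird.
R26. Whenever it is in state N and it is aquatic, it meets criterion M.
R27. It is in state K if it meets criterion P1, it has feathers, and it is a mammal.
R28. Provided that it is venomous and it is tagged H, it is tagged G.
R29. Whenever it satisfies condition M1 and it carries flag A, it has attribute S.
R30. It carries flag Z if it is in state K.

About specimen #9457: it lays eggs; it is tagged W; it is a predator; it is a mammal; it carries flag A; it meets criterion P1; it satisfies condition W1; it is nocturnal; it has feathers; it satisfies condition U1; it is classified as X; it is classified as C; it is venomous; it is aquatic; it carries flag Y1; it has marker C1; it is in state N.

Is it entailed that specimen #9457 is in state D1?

Yes

By R9 (it carries flag Y1, it is a predator): it has attribute D.
By R10 (it satisfies condition U1, it has marker C1): it has attribute T.
By R17 (it is tagged W, it carries flag A, it is classified as X): it carries flag H1.
By R21 (it is classified as C, it is classified as X): it is tagged Q1.
By R23 (it carries flag H1): it satisfies condition M1.
By R26 (it is in state N, it is aquatic): it meets criterion M.
By R27 (it meets criterion P1, it has feathers, it is a mammal): it is in state K.
By R29 (it satisfies condition M1, it carries flag A): it has attribute S.
By R30 (it is in state K): it carries flag Z.
By R4 (it has attribute T, it is venomous, it is a mammal): it has attribute E.
By R5 (it is tagged Q1, it is nocturnal, it meets criterion M): it is an invertebrate.
By R6 (it is an invertebrate): it has marker L.
By R19 (it has attribute S, it is classified as C, it has attribute D): it has a backbone.
By R24 (it has a backbone, it has attribute E): it has scales.
By R25 (it has scales, it carries flag Z): it is a bird.
By R11 (it is a bird, it has marker L): it is in state D1.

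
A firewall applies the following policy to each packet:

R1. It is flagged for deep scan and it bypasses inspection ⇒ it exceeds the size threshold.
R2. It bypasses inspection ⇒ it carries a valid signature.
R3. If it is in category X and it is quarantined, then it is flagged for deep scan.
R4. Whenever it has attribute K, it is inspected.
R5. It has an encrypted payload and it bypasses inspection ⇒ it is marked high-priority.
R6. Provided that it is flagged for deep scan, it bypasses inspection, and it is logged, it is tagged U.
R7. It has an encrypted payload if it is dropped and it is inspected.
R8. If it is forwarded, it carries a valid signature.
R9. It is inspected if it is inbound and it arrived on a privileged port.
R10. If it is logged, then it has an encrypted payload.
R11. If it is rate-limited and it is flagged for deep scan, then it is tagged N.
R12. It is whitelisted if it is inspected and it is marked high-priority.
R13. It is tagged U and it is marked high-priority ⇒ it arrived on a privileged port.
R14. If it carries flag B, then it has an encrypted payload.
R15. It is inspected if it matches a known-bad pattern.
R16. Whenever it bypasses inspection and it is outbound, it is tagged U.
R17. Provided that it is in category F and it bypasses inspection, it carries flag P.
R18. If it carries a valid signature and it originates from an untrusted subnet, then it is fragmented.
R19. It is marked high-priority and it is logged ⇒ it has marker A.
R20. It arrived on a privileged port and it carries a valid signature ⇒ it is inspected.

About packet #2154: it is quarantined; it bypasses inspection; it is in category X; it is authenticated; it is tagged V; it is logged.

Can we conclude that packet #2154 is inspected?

By R2 (it bypasses inspection): it carries a valid signature.
By R3 (it is in category X, it is quarantined): it is flagged for deep scan.
By R6 (it is flagged for deep scan, it bypasses inspection, it is logged): it is tagged U.
By R10 (it is logged): it has an encrypted payload.
By R5 (it has an encrypted payload, it bypasses inspection): it is marked high-priority.
By R13 (it is tagged U, it is marked high-priority): it arrived on a privileged port.
By R20 (it arrived on a privileged port, it carries a valid signature): it is inspected.

Yes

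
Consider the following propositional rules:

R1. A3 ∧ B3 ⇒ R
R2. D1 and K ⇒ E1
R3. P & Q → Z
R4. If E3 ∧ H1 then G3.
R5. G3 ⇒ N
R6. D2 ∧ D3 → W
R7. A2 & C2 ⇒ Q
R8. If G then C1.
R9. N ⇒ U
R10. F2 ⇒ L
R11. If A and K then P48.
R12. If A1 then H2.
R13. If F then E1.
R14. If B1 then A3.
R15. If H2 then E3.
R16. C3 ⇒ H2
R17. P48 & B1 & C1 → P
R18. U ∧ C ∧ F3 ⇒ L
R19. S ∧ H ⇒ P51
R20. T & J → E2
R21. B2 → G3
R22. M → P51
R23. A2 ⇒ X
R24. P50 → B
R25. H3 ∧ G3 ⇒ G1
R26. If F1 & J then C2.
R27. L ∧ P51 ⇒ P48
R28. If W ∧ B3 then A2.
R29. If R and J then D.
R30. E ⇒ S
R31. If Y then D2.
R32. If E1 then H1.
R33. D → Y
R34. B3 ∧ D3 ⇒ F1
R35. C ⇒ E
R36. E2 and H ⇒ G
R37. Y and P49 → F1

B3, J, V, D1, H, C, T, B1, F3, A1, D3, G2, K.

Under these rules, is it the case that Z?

E1  (by R2: D1, K)
H2  (by R12: A1)
A3  (by R14: B1)
E3  (by R15: H2)
E2  (by R20: T, J)
H1  (by R32: E1)
F1  (by R34: B3, D3)
E  (by R35: C)
G  (by R36: E2, H)
R  (by R1: A3, B3)
G3  (by R4: E3, H1)
N  (by R5: G3)
C1  (by R8: G)
U  (by R9: N)
L  (by R18: U, C, F3)
C2  (by R26: F1, J)
D  (by R29: R, J)
S  (by R30: E)
Y  (by R33: D)
P51  (by R19: S, H)
P48  (by R27: L, P51)
D2  (by R31: Y)
W  (by R6: D2, D3)
P  (by R17: P48, B1, C1)
A2  (by R28: W, B3)
Q  (by R7: A2, C2)
Z  (by R3: P, Q)

Yes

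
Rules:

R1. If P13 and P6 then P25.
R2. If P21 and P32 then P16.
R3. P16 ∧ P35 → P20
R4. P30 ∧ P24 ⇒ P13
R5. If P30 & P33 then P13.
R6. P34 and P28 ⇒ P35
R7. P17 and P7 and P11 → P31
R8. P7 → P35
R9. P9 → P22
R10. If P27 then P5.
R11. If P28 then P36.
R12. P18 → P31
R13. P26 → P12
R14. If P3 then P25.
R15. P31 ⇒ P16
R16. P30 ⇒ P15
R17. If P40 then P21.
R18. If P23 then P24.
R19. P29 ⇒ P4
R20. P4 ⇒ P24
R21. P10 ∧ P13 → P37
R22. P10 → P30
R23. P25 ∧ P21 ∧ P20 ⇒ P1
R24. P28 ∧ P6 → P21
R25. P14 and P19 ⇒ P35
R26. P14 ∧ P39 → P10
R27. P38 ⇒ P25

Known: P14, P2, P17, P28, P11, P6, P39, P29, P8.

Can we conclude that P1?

Forward chaining from the given facts derives: P36, P4, P24, P21, P10, P30, P13, P15, P37, P25.
The only rule concluding P1 is R23, which needs P20; that is never established.

No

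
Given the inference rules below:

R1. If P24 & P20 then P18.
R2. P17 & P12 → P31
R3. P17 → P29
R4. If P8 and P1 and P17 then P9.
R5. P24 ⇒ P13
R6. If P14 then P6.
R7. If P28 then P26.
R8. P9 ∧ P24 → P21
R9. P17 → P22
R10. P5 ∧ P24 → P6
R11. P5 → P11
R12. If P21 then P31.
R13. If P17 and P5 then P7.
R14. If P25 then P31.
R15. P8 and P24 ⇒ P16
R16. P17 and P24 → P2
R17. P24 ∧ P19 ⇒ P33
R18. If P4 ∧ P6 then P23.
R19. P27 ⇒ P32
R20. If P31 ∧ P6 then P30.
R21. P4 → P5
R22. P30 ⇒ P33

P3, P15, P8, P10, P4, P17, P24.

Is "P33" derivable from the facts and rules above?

Forward chaining from the given facts derives: P29, P13, P22, P16, P2, P5, P6, P11, P7, P23.
Rules concluding P33: R17 needs P19; R22 needs P30 — none of these are established.

No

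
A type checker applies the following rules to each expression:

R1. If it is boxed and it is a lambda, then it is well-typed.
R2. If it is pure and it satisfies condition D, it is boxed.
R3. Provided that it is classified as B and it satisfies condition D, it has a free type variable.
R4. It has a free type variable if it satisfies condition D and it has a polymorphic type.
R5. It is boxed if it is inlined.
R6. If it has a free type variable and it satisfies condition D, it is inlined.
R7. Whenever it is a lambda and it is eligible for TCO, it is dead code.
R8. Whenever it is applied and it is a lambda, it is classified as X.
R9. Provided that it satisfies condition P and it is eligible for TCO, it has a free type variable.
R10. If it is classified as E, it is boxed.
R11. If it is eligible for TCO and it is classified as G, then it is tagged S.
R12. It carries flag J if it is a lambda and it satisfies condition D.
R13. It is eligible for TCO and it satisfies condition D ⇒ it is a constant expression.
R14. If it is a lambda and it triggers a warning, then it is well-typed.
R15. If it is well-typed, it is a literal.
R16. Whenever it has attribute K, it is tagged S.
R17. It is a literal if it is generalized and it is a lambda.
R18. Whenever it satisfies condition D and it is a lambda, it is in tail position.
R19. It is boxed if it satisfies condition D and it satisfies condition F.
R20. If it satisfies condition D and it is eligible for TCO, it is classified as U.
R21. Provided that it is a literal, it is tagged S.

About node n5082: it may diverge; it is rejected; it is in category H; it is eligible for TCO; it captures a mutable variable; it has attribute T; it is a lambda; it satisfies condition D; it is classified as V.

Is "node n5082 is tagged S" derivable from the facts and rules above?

No

Forward chaining from the given facts derives: is dead code, carries flag J, is a constant expression, is in tail position, is classified as U.
Rules concluding "it is tagged S": R11 needs "it is classified as G"; R16 needs "it has attribute K"; R21 needs "it is a literal" — none of these are established.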